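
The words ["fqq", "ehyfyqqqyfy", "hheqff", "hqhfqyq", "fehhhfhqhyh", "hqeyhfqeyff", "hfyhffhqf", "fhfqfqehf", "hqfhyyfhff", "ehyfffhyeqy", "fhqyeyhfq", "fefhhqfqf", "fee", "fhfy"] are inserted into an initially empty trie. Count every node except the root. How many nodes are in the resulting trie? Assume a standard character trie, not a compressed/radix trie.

92

Insert word by word; a character creates a node only if that edge doesn't already exist:
  "fqq" → 3 new (f, q, q)
  "ehyfyqqqyfy" → 11 new (e, h, y, f, y, q, q, q, y, f, y)
  "hheqff" → 6 new (h, h, e, q, f, f)
  "hqhfqyq" → prefix "h" already present; 6 new (q, h, f, q, y, q)
  "fehhhfhqhyh" → prefix "f" already present; 10 new (e, h, h, h, f, h, q, h, y, h)
  "hqeyhfqeyff" → prefix "hq" already present; 9 new (e, y, h, f, q, e, y, f, f)
  "hfyhffhqf" → prefix "h" already present; 8 new (f, y, h, f, f, h, q, f)
  "fhfqfqehf" → prefix "f" already present; 8 new (h, f, q, f, q, e, h, f)
  "hqfhyyfhff" → prefix "hq" already present; 8 new (f, h, y, y, f, h, f, f)
  "ehyfffhyeqy" → prefix "ehyf" already present; 7 new (f, f, h, y, e, q, y)
  "fhqyeyhfq" → prefix "fh" already present; 7 new (q, y, e, y, h, f, q)
  "fefhhqfqf" → prefix "fe" already present; 7 new (f, h, h, q, f, q, f)
  "fee" → prefix "fe" already present; 1 new (e)
  "fhfy" → prefix "fhf" already present; 1 new (y)
Total nodes = 3 + 11 + 6 + 6 + 10 + 9 + 8 + 8 + 8 + 7 + 7 + 7 + 1 + 1 = 92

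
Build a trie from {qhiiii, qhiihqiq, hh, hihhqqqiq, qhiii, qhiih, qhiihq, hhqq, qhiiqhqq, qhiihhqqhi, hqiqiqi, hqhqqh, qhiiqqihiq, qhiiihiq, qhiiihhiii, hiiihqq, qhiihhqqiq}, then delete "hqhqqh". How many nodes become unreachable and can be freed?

4

After clearing the end-marker at "hqhqqh", prune upward until reaching a node still needed by another word.
The suffix "hqqh" (4 nodes) is used only by "hqhqqh"; the node for "hq" still has the child "i", so pruning stops there.
Nodes removed: 4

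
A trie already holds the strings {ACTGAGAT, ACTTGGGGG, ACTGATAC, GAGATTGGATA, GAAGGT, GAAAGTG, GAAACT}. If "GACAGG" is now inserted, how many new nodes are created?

4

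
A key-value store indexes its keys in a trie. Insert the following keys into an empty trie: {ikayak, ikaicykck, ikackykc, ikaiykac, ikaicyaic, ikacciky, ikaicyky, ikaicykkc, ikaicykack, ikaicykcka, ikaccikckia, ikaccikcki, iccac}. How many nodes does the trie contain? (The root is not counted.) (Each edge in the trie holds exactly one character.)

Insert word by word; a character creates a node only if that edge doesn't already exist:
  "ikayak" → 6 new (i, k, a, y, a, k)
  "ikaicykck" → prefix "ika" already present; 6 new (i, c, y, k, c, k)
  "ikackykc" → prefix "ika" already present; 5 new (c, k, y, k, c)
  "ikaiykac" → prefix "ikai" already present; 4 new (y, k, a, c)
  "ikaicyaic" → prefix "ikaicy" already present; 3 new (a, i, c)
  "ikacciky" → prefix "ikac" already present; 4 new (c, i, k, y)
  "ikaicyky" → prefix "ikaicyk" already present; 1 new (y)
  "ikaicykkc" → prefix "ikaicyk" already present; 2 new (k, c)
  "ikaicykack" → prefix "ikaicyk" already present; 3 new (a, c, k)
  "ikaicykcka" → prefix "ikaicykck" already present; 1 new (a)
  "ikaccikckia" → prefix "ikaccik" already present; 4 new (c, k, i, a)
  "ikaccikcki" → prefix "ikaccikcki" already present; 0 new (none)
  "iccac" → prefix "i" already present; 4 new (c, c, a, c)
Total nodes = 6 + 6 + 5 + 4 + 3 + 4 + 1 + 2 + 3 + 1 + 4 + 0 + 4 = 43

43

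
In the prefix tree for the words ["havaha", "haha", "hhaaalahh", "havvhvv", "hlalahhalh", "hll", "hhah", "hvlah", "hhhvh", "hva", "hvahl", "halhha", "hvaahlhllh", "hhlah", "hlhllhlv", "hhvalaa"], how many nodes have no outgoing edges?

Leaves are exactly the stored words that no other stored word extends.
Those words: "haha", "halhha", "havaha", "havvhvv", "hhaaalahh", "hhah", "hhhvh", "hhlah", "hhvalaa", "hlalahhalh", "hlhllhlv", "hll", "hvaahlhllh", "hvahl", "hvlah"
Leaf count: 15

15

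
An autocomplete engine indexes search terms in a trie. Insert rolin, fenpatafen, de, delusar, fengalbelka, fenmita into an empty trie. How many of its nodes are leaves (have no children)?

A leaf is a node with no children — equivalently, the end of a word that is not a proper prefix of any other stored word.
Those words: "delusar", "fengalbelka", "fenmita", "fenpatafen", "rolin"
Leaf count: 5

5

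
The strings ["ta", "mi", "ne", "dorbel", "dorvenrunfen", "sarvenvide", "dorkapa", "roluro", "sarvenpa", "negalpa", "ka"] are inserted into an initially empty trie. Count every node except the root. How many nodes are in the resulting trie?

Count nodes per top-level branch (shared prefixes stored once):
  'd'-branch (dorbel, dorkapa, dorvenrunfen): 19 nodes
  'k'-branch (ka): 2 nodes
  'm'-branch (mi): 2 nodes
  'n'-branch (ne, negalpa): 7 nodes
  'r'-branch (roluro): 6 nodes
  's'-branch (sarvenpa, sarvenvide): 12 nodes
  't'-branch (ta): 2 nodes
Sum: 50

50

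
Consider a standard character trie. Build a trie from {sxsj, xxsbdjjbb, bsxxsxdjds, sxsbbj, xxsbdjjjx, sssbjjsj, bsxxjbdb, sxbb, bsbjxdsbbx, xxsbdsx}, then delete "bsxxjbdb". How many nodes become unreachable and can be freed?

4

Walk "bsxxjbdb" from the leaf back toward the root, removing each node that no remaining word uses.
The suffix "jbdb" (4 nodes) is used only by "bsxxjbdb"; the node for "bsxx" still has the child "s", so pruning stops there.
Nodes removed: 4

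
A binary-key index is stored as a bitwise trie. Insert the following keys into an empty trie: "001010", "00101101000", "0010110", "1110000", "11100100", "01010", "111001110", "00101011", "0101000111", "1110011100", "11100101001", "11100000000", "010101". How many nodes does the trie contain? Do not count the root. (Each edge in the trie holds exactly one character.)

Insert word by word; a character creates a node only if that edge doesn't already exist:
  "001010" → 6 new (0, 0, 1, 0, 1, 0)
  "00101101000" → prefix "00101" already present; 6 new (1, 0, 1, 0, 0, 0)
  "0010110" → prefix "0010110" already present; 0 new (none)
  "1110000" → 7 new (1, 1, 1, 0, 0, 0, 0)
  "11100100" → prefix "11100" already present; 3 new (1, 0, 0)
  "01010" → prefix "0" already present; 4 new (1, 0, 1, 0)
  "111001110" → prefix "111001" already present; 3 new (1, 1, 0)
  "00101011" → prefix "001010" already present; 2 new (1, 1)
  "0101000111" → prefix "01010" already present; 5 new (0, 0, 1, 1, 1)
  "1110011100" → prefix "111001110" already present; 1 new (0)
  "11100101001" → prefix "1110010" already present; 4 new (1, 0, 0, 1)
  "11100000000" → prefix "1110000" already present; 4 new (0, 0, 0, 0)
  "010101" → prefix "01010" already present; 1 new (1)
Total nodes = 6 + 6 + 0 + 7 + 3 + 4 + 3 + 2 + 5 + 1 + 4 + 4 + 1 = 46

46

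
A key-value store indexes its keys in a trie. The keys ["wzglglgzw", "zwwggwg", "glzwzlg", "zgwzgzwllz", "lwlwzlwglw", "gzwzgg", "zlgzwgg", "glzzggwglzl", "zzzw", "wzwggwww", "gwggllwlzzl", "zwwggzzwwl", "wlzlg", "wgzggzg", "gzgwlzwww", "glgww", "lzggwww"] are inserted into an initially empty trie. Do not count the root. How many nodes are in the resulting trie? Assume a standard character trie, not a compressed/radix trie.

Count nodes per top-level branch (shared prefixes stored once):
  'g'-branch (glgww, glzwzlg, glzzggwglzl, gwggllwlzzl, gzgwlzwww, gzwzgg): 40 nodes
  'l'-branch (lwlwzlwglw, lzggwww): 16 nodes
  'w'-branch (wgzggzg, wlzlg, wzglglgzw, wzwggwww): 25 nodes
  'z'-branch (zgwzgzwllz, zlgzwgg, zwwggwg, zwwggzzwwl, zzzw): 30 nodes
Sum: 111

111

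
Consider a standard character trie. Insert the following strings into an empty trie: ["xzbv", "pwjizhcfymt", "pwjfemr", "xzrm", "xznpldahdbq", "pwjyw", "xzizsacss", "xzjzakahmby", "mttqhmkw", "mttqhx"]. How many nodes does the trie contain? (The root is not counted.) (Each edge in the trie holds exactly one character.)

For each word, the new-node count is its length minus the longest prefix already in the trie:
  "xzbv" → 4 new (x, z, b, v)
  "pwjizhcfymt" → 11 new (p, w, j, i, z, h, c, f, y, m, t)
  "pwjfemr" → prefix "pwj" already present; 4 new (f, e, m, r)
  "xzrm" → prefix "xz" already present; 2 new (r, m)
  "xznpldahdbq" → prefix "xz" already present; 9 new (n, p, l, d, a, h, d, b, q)
  "pwjyw" → prefix "pwj" already present; 2 new (y, w)
  "xzizsacss" → prefix "xz" already present; 7 new (i, z, s, a, c, s, s)
  "xzjzakahmby" → prefix "xz" already present; 9 new (j, z, a, k, a, h, m, b, y)
  "mttqhmkw" → 8 new (m, t, t, q, h, m, k, w)
  "mttqhx" → prefix "mttqh" already present; 1 new (x)
Total nodes = 4 + 11 + 4 + 2 + 9 + 2 + 7 + 9 + 8 + 1 = 57

57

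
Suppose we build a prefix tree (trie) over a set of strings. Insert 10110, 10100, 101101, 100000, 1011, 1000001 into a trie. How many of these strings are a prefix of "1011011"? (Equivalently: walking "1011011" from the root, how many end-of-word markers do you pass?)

3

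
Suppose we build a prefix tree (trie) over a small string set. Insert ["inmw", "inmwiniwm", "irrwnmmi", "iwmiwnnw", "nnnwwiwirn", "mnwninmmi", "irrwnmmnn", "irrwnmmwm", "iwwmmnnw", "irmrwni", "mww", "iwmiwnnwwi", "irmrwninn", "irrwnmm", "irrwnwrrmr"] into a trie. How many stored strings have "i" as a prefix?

12

Traverse to the node for "i", then collect every word in that subtree.
Matches: "inmw", "inmwiniwm", "irmrwni", "irmrwninn", "irrwnmm", "irrwnmmi", "irrwnmmnn", "irrwnmmwm", "irrwnwrrmr", "iwmiwnnw", "iwmiwnnwwi", "iwwmmnnw"
Count: 12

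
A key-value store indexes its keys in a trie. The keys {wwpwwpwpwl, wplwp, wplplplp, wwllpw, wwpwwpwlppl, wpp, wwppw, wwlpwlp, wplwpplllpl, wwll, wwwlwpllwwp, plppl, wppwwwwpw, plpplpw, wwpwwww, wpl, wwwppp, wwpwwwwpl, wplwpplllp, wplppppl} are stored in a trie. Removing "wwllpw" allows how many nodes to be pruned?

Walk "wwllpw" from the leaf back toward the root, removing each node that no remaining word uses.
The suffix "pw" (2 nodes) is used only by "wwllpw"; "wwll" is itself a stored word, so pruning stops there.
Nodes removed: 2

2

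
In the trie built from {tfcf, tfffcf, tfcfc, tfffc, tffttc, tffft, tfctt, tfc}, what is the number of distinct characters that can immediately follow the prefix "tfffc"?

1

Follow the path "tfffc" to its node, then look at its outgoing edges.
Characters that immediately follow "tfffc" among the stored strings: {f}.
That node has 1 child edge.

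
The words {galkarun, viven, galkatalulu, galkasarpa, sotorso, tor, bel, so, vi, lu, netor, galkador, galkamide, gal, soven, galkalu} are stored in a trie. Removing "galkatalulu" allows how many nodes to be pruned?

Walk "galkatalulu" from the leaf back toward the root, removing each node that no remaining word uses.
The suffix "talulu" (6 nodes) is used only by "galkatalulu"; the node for "galka" still has the child "r", so pruning stops there.
Nodes removed: 6

6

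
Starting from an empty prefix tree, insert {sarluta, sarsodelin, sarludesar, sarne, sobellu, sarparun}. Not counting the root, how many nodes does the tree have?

32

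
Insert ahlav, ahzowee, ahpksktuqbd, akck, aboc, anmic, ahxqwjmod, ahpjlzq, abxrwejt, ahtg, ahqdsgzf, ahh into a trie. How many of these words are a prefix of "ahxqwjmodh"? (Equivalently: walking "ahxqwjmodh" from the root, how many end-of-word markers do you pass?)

Walk "ahxqwjmodh" from the root; an end-of-word marker is hit whenever a stored word is a prefix of "ahxqwjmodh".
Prefixes of the query that are stored words: "ahxqwjmod"
Count: 1

1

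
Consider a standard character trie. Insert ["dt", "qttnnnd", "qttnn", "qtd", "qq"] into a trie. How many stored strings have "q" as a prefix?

4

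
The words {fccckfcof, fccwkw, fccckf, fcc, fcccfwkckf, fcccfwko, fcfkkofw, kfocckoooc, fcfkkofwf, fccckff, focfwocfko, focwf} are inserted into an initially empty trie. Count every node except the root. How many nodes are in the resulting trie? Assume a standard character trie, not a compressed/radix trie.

For each word, the new-node count is its length minus the longest prefix already in the trie:
  "fccckfcof" → 9 new (f, c, c, c, k, f, c, o, f)
  "fccwkw" → prefix "fcc" already present; 3 new (w, k, w)
  "fccckf" → prefix "fccckf" already present; 0 new (none)
  "fcc" → prefix "fcc" already present; 0 new (none)
  "fcccfwkckf" → prefix "fccc" already present; 6 new (f, w, k, c, k, f)
  "fcccfwko" → prefix "fcccfwk" already present; 1 new (o)
  "fcfkkofw" → prefix "fc" already present; 6 new (f, k, k, o, f, w)
  "kfocckoooc" → 10 new (k, f, o, c, c, k, o, o, o, c)
  "fcfkkofwf" → prefix "fcfkkofw" already present; 1 new (f)
  "fccckff" → prefix "fccckf" already present; 1 new (f)
  "focfwocfko" → prefix "f" already present; 9 new (o, c, f, w, o, c, f, k, o)
  "focwf" → prefix "foc" already present; 2 new (w, f)
Total nodes = 9 + 3 + 0 + 0 + 6 + 1 + 6 + 10 + 1 + 1 + 9 + 2 = 48

48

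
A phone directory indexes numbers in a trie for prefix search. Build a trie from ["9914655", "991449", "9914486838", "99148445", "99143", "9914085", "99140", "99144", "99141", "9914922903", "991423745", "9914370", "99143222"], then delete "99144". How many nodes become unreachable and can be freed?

0

A node on "99144"'s path can go only if nothing else ends at it or branches off below it.
Every node on "99144" is still needed (e.g. by "991449"), so nothing is freed.
Nodes removed: 0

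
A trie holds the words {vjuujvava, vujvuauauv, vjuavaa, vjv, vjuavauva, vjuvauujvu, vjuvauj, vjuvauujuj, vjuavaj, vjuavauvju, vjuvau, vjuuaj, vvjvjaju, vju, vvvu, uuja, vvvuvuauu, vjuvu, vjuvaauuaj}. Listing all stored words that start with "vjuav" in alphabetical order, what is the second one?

vjuavaj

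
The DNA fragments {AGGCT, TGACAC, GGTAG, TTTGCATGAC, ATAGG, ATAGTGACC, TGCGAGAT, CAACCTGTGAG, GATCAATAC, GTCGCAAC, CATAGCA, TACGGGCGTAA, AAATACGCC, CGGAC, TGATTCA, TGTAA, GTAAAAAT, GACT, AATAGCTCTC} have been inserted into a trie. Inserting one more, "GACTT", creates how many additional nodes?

Walking "GACTT" from the root, the first 4 characters ("GACT") follow existing edges; "T" is the first miss.
So 5 − 4 = 1 new nodes.

1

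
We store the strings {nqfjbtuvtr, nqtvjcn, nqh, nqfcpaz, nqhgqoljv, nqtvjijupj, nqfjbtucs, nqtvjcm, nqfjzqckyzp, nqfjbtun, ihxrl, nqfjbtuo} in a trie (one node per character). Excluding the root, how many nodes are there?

Count nodes per top-level branch (shared prefixes stored once):
  'i'-branch (ihxrl): 5 nodes
  'n'-branch (nqfcpaz, nqfjbtucs, nqfjbtun, nqfjbtuo, nqfjbtuvtr, nqfjzqckyzp, nqh, nqhgqoljv, nqtvjcm, nqtvjcn, nqtvjijupj): 43 nodes
Sum: 48

48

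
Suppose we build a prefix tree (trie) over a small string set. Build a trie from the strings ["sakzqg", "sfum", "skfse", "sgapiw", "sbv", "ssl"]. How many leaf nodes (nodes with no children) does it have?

Leaves are exactly the stored words that no other stored word extends.
Those words: "sakzqg", "sbv", "sfum", "sgapiw", "skfse", "ssl"
Leaf count: 6

6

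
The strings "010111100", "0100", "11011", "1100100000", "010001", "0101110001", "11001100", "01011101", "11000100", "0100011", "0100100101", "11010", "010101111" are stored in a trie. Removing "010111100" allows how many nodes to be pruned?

A node on "010111100"'s path can go only if nothing else ends at it or branches off below it.
The suffix "100" (3 nodes) is used only by "010111100"; the node for "010111" still has the child "0", so pruning stops there.
Nodes removed: 3

3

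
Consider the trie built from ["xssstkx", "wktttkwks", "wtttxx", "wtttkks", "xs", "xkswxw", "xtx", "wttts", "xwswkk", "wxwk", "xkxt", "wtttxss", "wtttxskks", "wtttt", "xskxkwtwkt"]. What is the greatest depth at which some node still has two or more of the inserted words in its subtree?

6

Equivalently: take the maximum, over all pairs, of their longest common prefix length.
e.g. "wtttxskks" and "wtttxss" share the prefix "wtttxs" of length 6; no pair shares a longer one.
Longest shared-prefix length: 6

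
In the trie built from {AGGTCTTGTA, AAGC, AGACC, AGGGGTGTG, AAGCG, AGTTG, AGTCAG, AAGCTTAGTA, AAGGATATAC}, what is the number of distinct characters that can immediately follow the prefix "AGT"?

Walk "AGT" from the root, arriving at one node.
Characters that immediately follow "AGT" among the stored strings: {C, T}.
That node has 2 child edges.

2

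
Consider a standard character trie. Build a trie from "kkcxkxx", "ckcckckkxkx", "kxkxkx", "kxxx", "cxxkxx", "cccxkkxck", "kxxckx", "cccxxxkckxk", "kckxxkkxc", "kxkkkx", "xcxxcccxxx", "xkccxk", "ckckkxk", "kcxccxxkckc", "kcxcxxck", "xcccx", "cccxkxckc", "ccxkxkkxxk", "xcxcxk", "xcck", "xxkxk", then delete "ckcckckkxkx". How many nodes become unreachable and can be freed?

Walk "ckcckckkxkx" from the leaf back toward the root, removing each node that no remaining word uses.
The suffix "ckckkxkx" (8 nodes) is used only by "ckcckckkxkx"; the node for "ckc" still has the child "k", so pruning stops there.
Nodes removed: 8

8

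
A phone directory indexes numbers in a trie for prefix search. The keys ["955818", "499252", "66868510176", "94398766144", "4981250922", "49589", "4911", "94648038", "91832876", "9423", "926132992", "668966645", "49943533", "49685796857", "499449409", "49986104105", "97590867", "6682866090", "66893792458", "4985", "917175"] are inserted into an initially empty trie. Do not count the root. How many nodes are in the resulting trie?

128

Insert word by word; a character creates a node only if that edge doesn't already exist:
  "955818" → 6 new (9, 5, 5, 8, 1, 8)
  "499252" → 6 new (4, 9, 9, 2, 5, 2)
  "66868510176" → 11 new (6, 6, 8, 6, 8, 5, 1, 0, 1, 7, 6)
  "94398766144" → prefix "9" already present; 10 new (4, 3, 9, 8, 7, 6, 6, 1, 4, 4)
  "4981250922" → prefix "49" already present; 8 new (8, 1, 2, 5, 0, 9, 2, 2)
  "49589" → prefix "49" already present; 3 new (5, 8, 9)
  "4911" → prefix "49" already present; 2 new (1, 1)
  "94648038" → prefix "94" already present; 6 new (6, 4, 8, 0, 3, 8)
  "91832876" → prefix "9" already present; 7 new (1, 8, 3, 2, 8, 7, 6)
  "9423" → prefix "94" already present; 2 new (2, 3)
  "926132992" → prefix "9" already present; 8 new (2, 6, 1, 3, 2, 9, 9, 2)
  "668966645" → prefix "668" already present; 6 new (9, 6, 6, 6, 4, 5)
  "49943533" → prefix "499" already present; 5 new (4, 3, 5, 3, 3)
  "49685796857" → prefix "49" already present; 9 new (6, 8, 5, 7, 9, 6, 8, 5, 7)
  "499449409" → prefix "4994" already present; 5 new (4, 9, 4, 0, 9)
  "49986104105" → prefix "499" already present; 8 new (8, 6, 1, 0, 4, 1, 0, 5)
  "97590867" → prefix "9" already present; 7 new (7, 5, 9, 0, 8, 6, 7)
  "6682866090" → prefix "668" already present; 7 new (2, 8, 6, 6, 0, 9, 0)
  "66893792458" → prefix "6689" already present; 7 new (3, 7, 9, 2, 4, 5, 8)
  "4985" → prefix "498" already present; 1 new (5)
  "917175" → prefix "91" already present; 4 new (7, 1, 7, 5)
Total nodes = 6 + 6 + 11 + 10 + 8 + 3 + 2 + 6 + 7 + 2 + 8 + 6 + 5 + 9 + 5 + 8 + 7 + 7 + 7 + 1 + 4 = 128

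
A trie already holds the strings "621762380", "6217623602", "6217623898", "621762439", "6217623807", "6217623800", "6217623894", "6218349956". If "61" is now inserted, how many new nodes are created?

1

The longest prefix of "61" already in the trie is "6" (length 1).
Each of the 1 remaining characters creates one node.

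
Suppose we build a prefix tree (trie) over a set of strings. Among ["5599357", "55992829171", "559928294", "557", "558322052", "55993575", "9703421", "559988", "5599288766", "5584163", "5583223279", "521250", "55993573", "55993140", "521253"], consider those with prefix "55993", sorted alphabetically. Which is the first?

55993140

Words with prefix "55993", in lexicographic order: "55993140", "5599357", "55993573", "55993575"
The 1st is 55993140.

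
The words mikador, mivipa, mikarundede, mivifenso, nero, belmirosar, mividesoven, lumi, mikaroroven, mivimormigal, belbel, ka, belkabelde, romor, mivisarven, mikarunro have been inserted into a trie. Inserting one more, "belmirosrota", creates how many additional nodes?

The longest prefix of "belmirosrota" already in the trie is "belmiros" (length 8).
Each of the 4 remaining characters creates one node.

4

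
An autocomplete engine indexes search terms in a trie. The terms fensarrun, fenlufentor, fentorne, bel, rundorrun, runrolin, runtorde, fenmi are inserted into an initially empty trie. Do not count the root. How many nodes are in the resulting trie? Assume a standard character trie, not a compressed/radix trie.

Insert word by word; a character creates a node only if that edge doesn't already exist:
  "fensarrun" → 9 new (f, e, n, s, a, r, r, u, n)
  "fenlufentor" → prefix "fen" already present; 8 new (l, u, f, e, n, t, o, r)
  "fentorne" → prefix "fen" already present; 5 new (t, o, r, n, e)
  "bel" → 3 new (b, e, l)
  "rundorrun" → 9 new (r, u, n, d, o, r, r, u, n)
  "runrolin" → prefix "run" already present; 5 new (r, o, l, i, n)
  "runtorde" → prefix "run" already present; 5 new (t, o, r, d, e)
  "fenmi" → prefix "fen" already present; 2 new (m, i)
Total nodes = 9 + 8 + 5 + 3 + 9 + 5 + 5 + 2 = 46

46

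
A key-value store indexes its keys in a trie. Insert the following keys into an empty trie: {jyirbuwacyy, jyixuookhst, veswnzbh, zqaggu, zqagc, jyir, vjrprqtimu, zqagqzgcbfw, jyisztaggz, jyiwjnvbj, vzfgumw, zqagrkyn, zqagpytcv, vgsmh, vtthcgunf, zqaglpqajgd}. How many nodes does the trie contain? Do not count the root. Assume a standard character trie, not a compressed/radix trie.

Insert word by word; a character creates a node only if that edge doesn't already exist:
  "jyirbuwacyy" → 11 new (j, y, i, r, b, u, w, a, c, y, y)
  "jyixuookhst" → prefix "jyi" already present; 8 new (x, u, o, o, k, h, s, t)
  "veswnzbh" → 8 new (v, e, s, w, n, z, b, h)
  "zqaggu" → 6 new (z, q, a, g, g, u)
  "zqagc" → prefix "zqag" already present; 1 new (c)
  "jyir" → prefix "jyir" already present; 0 new (none)
  "vjrprqtimu" → prefix "v" already present; 9 new (j, r, p, r, q, t, i, m, u)
  "zqagqzgcbfw" → prefix "zqag" already present; 7 new (q, z, g, c, b, f, w)
  "jyisztaggz" → prefix "jyi" already present; 7 new (s, z, t, a, g, g, z)
  "jyiwjnvbj" → prefix "jyi" already present; 6 new (w, j, n, v, b, j)
  "vzfgumw" → prefix "v" already present; 6 new (z, f, g, u, m, w)
  "zqagrkyn" → prefix "zqag" already present; 4 new (r, k, y, n)
  "zqagpytcv" → prefix "zqag" already present; 5 new (p, y, t, c, v)
  "vgsmh" → prefix "v" already present; 4 new (g, s, m, h)
  "vtthcgunf" → prefix "v" already present; 8 new (t, t, h, c, g, u, n, f)
  "zqaglpqajgd" → prefix "zqag" already present; 7 new (l, p, q, a, j, g, d)
Total nodes = 11 + 8 + 8 + 6 + 1 + 0 + 9 + 7 + 7 + 6 + 6 + 4 + 5 + 4 + 8 + 7 = 97

97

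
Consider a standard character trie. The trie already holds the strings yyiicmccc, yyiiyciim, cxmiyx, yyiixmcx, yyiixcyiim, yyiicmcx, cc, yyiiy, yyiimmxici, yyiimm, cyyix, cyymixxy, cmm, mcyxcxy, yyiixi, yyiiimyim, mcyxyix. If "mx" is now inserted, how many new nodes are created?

1

The longest prefix of "mx" already in the trie is "m" (length 1).
Each of the 1 remaining characters creates one node.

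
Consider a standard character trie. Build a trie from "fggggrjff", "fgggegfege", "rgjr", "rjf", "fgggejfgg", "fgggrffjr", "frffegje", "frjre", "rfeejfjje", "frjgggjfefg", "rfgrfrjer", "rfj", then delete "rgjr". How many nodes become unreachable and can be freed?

3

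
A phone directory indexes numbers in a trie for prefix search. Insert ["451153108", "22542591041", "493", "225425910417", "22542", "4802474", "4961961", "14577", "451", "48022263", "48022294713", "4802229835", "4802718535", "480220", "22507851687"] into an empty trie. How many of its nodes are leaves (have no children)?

A leaf is a node with no children — equivalently, the end of a word that is not a proper prefix of any other stored word.
Those words: "14577", "22507851687", "225425910417", "451153108", "480220", "48022263", "48022294713", "4802229835", "4802474", "4802718535", "493", "4961961"
Leaf count: 12

12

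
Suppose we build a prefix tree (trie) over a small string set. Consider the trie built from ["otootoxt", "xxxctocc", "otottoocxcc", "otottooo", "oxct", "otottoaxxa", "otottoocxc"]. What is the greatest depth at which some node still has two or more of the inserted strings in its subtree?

Look for the deepest trie node that still has at least two words in its subtree.
"otottoocxc" and "otottoocxcc" agree on "otottoocxc" (10 characters) before diverging; nothing deeper is shared.
Longest shared-prefix length: 10

10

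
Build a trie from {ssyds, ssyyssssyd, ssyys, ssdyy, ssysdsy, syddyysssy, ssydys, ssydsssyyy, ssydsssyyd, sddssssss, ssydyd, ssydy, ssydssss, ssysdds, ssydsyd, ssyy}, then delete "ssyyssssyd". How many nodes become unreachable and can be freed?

5

A node on "ssyyssssyd"'s path can go only if nothing else ends at it or branches off below it.
The suffix "sssyd" (5 nodes) is used only by "ssyyssssyd"; "ssyys" is itself a stored word, so pruning stops there.
Nodes removed: 5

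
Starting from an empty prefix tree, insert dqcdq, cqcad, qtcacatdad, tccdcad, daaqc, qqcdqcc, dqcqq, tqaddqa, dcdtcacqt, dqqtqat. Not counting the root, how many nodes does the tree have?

For each word, the new-node count is its length minus the longest prefix already in the trie:
  "dqcdq" → 5 new (d, q, c, d, q)
  "cqcad" → 5 new (c, q, c, a, d)
  "qtcacatdad" → 10 new (q, t, c, a, c, a, t, d, a, d)
  "tccdcad" → 7 new (t, c, c, d, c, a, d)
  "daaqc" → prefix "d" already present; 4 new (a, a, q, c)
  "qqcdqcc" → prefix "q" already present; 6 new (q, c, d, q, c, c)
  "dqcqq" → prefix "dqc" already present; 2 new (q, q)
  "tqaddqa" → prefix "t" already present; 6 new (q, a, d, d, q, a)
  "dcdtcacqt" → prefix "d" already present; 8 new (c, d, t, c, a, c, q, t)
  "dqqtqat" → prefix "dq" already present; 5 new (q, t, q, a, t)
Total nodes = 5 + 5 + 10 + 7 + 4 + 6 + 2 + 6 + 8 + 5 = 58

58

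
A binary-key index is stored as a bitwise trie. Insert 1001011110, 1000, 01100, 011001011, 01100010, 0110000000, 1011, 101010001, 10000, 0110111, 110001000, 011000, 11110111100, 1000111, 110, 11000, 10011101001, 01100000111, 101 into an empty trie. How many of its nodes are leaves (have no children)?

Leaves are exactly the stored words that no other stored word extends.
Those words: "0110000000", "01100000111", "01100010", "011001011", "0110111", "10000", "1000111", "1001011110", "10011101001", "101010001", "1011", "110001000", "11110111100"
Leaf count: 13

13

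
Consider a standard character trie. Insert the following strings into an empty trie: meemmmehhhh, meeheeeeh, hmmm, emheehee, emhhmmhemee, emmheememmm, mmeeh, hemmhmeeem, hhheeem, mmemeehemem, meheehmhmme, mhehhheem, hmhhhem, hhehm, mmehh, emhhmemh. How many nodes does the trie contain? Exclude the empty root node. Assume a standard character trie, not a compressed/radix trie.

103

Count nodes per top-level branch (shared prefixes stored once):
  'e'-branch (emheehee, emhhmemh, emhhmmhemee, emmheememmm): 28 nodes
  'h'-branch (hemmhmeeem, hhehm, hhheeem, hmhhhem, hmmm): 27 nodes
  'm'-branch (meeheeeeh, meemmmehhhh, meheehmhmme, mhehhheem, mmeeh, mmehh, mmemeehemem): 48 nodes
Sum: 103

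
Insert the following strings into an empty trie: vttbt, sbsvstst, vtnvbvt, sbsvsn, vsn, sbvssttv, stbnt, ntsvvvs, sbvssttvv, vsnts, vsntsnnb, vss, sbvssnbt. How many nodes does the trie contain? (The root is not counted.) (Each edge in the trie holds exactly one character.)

48

Trace insertions, counting only characters that open a new branch:
  "vttbt" → 5 new (v, t, t, b, t)
  "sbsvstst" → 8 new (s, b, s, v, s, t, s, t)
  "vtnvbvt" → prefix "vt" already present; 5 new (n, v, b, v, t)
  "sbsvsn" → prefix "sbsvs" already present; 1 new (n)
  "vsn" → prefix "v" already present; 2 new (s, n)
  "sbvssttv" → prefix "sb" already present; 6 new (v, s, s, t, t, v)
  "stbnt" → prefix "s" already present; 4 new (t, b, n, t)
  "ntsvvvs" → 7 new (n, t, s, v, v, v, s)
  "sbvssttvv" → prefix "sbvssttv" already present; 1 new (v)
  "vsnts" → prefix "vsn" already present; 2 new (t, s)
  "vsntsnnb" → prefix "vsnts" already present; 3 new (n, n, b)
  "vss" → prefix "vs" already present; 1 new (s)
  "sbvssnbt" → prefix "sbvss" already present; 3 new (n, b, t)
Total nodes = 5 + 8 + 5 + 1 + 2 + 6 + 4 + 7 + 1 + 2 + 3 + 1 + 3 = 48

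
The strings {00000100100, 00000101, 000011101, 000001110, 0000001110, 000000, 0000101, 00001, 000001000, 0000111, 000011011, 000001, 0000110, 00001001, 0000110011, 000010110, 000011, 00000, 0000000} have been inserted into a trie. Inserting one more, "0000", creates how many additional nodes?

0

Every character of "0000" already lies on an existing path (it is a prefix of some stored word).
No new nodes are needed: 0.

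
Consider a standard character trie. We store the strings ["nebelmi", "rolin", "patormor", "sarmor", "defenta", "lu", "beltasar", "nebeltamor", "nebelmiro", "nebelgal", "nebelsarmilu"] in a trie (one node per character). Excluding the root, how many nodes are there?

60

Insert word by word; a character creates a node only if that edge doesn't already exist:
  "nebelmi" → 7 new (n, e, b, e, l, m, i)
  "rolin" → 5 new (r, o, l, i, n)
  "patormor" → 8 new (p, a, t, o, r, m, o, r)
  "sarmor" → 6 new (s, a, r, m, o, r)
  "defenta" → 7 new (d, e, f, e, n, t, a)
  "lu" → 2 new (l, u)
  "beltasar" → 8 new (b, e, l, t, a, s, a, r)
  "nebeltamor" → prefix "nebel" already present; 5 new (t, a, m, o, r)
  "nebelmiro" → prefix "nebelmi" already present; 2 new (r, o)
  "nebelgal" → prefix "nebel" already present; 3 new (g, a, l)
  "nebelsarmilu" → prefix "nebel" already present; 7 new (s, a, r, m, i, l, u)
Total nodes = 7 + 5 + 8 + 6 + 7 + 2 + 8 + 5 + 2 + 3 + 7 = 60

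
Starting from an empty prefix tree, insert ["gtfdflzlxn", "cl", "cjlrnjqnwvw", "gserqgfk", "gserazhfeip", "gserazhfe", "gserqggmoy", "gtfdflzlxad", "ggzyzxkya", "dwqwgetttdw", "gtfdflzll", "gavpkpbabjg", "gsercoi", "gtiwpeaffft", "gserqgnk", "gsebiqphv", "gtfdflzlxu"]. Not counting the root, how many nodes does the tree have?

93

Insert word by word; a character creates a node only if that edge doesn't already exist:
  "gtfdflzlxn" → 10 new (g, t, f, d, f, l, z, l, x, n)
  "cl" → 2 new (c, l)
  "cjlrnjqnwvw" → prefix "c" already present; 10 new (j, l, r, n, j, q, n, w, v, w)
  "gserqgfk" → prefix "g" already present; 7 new (s, e, r, q, g, f, k)
  "gserazhfeip" → prefix "gser" already present; 7 new (a, z, h, f, e, i, p)
  "gserazhfe" → prefix "gserazhfe" already present; 0 new (none)
  "gserqggmoy" → prefix "gserqg" already present; 4 new (g, m, o, y)
  "gtfdflzlxad" → prefix "gtfdflzlx" already present; 2 new (a, d)
  "ggzyzxkya" → prefix "g" already present; 8 new (g, z, y, z, x, k, y, a)
  "dwqwgetttdw" → 11 new (d, w, q, w, g, e, t, t, t, d, w)
  "gtfdflzll" → prefix "gtfdflzl" already present; 1 new (l)
  "gavpkpbabjg" → prefix "g" already present; 10 new (a, v, p, k, p, b, a, b, j, g)
  "gsercoi" → prefix "gser" already present; 3 new (c, o, i)
  "gtiwpeaffft" → prefix "gt" already present; 9 new (i, w, p, e, a, f, f, f, t)
  "gserqgnk" → prefix "gserqg" already present; 2 new (n, k)
  "gsebiqphv" → prefix "gse" already present; 6 new (b, i, q, p, h, v)
  "gtfdflzlxu" → prefix "gtfdflzlx" already present; 1 new (u)
Total nodes = 10 + 2 + 10 + 7 + 7 + 0 + 4 + 2 + 8 + 11 + 1 + 10 + 3 + 9 + 2 + 6 + 1 = 93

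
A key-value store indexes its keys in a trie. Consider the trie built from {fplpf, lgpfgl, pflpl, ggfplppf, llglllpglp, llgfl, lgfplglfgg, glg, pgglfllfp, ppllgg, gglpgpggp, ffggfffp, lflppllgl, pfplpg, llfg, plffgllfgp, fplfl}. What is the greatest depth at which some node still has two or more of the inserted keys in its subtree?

Look for the deepest trie node that still has at least two words in its subtree.
e.g. "fplfl" and "fplpf" share the prefix "fpl" of length 3; no pair shares a longer one.
Longest shared-prefix length: 3

3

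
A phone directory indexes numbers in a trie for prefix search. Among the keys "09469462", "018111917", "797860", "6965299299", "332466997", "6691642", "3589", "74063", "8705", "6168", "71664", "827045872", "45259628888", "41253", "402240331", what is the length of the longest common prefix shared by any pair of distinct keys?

1

Equivalently: take the maximum, over all pairs, of their longest common prefix length.
e.g. "018111917" and "09469462" share the prefix "0" of length 1; no pair shares a longer one.
Longest shared-prefix length: 1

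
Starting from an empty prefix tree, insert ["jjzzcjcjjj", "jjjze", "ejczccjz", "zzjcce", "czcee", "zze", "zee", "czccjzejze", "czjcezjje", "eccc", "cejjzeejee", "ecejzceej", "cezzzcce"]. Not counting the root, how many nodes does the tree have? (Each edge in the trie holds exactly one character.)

Count nodes per top-level branch (shared prefixes stored once):
  'c'-branch (cejjzeejee, cezzzcce, czccjzejze, czcee, czjcezjje): 34 nodes
  'e'-branch (eccc, ecejzceej, ejczccjz): 18 nodes
  'j'-branch (jjjze, jjzzcjcjjj): 13 nodes
  'z'-branch (zee, zze, zzjcce): 9 nodes
Sum: 74

74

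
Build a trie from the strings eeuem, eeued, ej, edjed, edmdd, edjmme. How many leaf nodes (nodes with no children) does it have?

6

Leaves are exactly the stored words that no other stored word extends.
Those words: "edjed", "edjmme", "edmdd", "eeued", "eeuem", "ej"
Leaf count: 6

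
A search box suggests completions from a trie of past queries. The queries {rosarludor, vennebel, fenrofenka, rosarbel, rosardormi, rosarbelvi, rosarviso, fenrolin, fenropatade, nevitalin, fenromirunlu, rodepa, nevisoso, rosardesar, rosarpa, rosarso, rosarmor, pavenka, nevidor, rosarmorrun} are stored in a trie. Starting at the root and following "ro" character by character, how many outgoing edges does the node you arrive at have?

Follow the path "ro" to its node, then look at its outgoing edges.
Distinct next characters after "ro": d, s.
That node has 2 child edges.

2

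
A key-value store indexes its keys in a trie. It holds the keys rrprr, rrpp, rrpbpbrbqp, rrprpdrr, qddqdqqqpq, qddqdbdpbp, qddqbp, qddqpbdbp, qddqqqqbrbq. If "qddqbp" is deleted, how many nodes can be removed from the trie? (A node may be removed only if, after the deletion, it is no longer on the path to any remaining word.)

2

A node on "qddqbp"'s path can go only if nothing else ends at it or branches off below it.
The suffix "bp" (2 nodes) is used only by "qddqbp"; the node for "qddq" still has the child "d", so pruning stops there.
Nodes removed: 2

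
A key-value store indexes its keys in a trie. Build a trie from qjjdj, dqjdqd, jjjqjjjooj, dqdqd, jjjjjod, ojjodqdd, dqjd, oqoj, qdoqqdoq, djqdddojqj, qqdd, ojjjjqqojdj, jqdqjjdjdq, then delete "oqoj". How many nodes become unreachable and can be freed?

3

A node on "oqoj"'s path can go only if nothing else ends at it or branches off below it.
The suffix "qoj" (3 nodes) is used only by "oqoj"; the node for "o" still has the child "j", so pruning stops there.
Nodes removed: 3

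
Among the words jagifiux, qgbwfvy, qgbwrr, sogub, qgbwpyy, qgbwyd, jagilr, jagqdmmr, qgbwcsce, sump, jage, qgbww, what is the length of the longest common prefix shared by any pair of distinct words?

Look for the deepest trie node that still has at least two words in its subtree.
"jagifiux" and "jagilr" agree on "jagi" (4 characters) before diverging; nothing deeper is shared.
Longest shared-prefix length: 4

4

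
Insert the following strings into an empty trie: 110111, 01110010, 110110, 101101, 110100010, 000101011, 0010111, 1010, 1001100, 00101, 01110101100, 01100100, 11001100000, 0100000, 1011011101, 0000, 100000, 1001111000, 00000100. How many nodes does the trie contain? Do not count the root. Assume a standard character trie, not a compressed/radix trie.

Insert word by word; a character creates a node only if that edge doesn't already exist:
  "110111" → 6 new (1, 1, 0, 1, 1, 1)
  "01110010" → 8 new (0, 1, 1, 1, 0, 0, 1, 0)
  "110110" → prefix "11011" already present; 1 new (0)
  "101101" → prefix "1" already present; 5 new (0, 1, 1, 0, 1)
  "110100010" → prefix "1101" already present; 5 new (0, 0, 0, 1, 0)
  "000101011" → prefix "0" already present; 8 new (0, 0, 1, 0, 1, 0, 1, 1)
  "0010111" → prefix "00" already present; 5 new (1, 0, 1, 1, 1)
  "1010" → prefix "101" already present; 1 new (0)
  "1001100" → prefix "10" already present; 5 new (0, 1, 1, 0, 0)
  "00101" → prefix "00101" already present; 0 new (none)
  "01110101100" → prefix "01110" already present; 6 new (1, 0, 1, 1, 0, 0)
  "01100100" → prefix "011" already present; 5 new (0, 0, 1, 0, 0)
  "11001100000" → prefix "110" already present; 8 new (0, 1, 1, 0, 0, 0, 0, 0)
  "0100000" → prefix "01" already present; 5 new (0, 0, 0, 0, 0)
  "1011011101" → prefix "101101" already present; 4 new (1, 1, 0, 1)
  "0000" → prefix "000" already present; 1 new (0)
  "100000" → prefix "100" already present; 3 new (0, 0, 0)
  "1001111000" → prefix "10011" already present; 5 new (1, 1, 0, 0, 0)
  "00000100" → prefix "0000" already present; 4 new (0, 1, 0, 0)
Total nodes = 6 + 8 + 1 + 5 + 5 + 8 + 5 + 1 + 5 + 0 + 6 + 5 + 8 + 5 + 4 + 1 + 3 + 5 + 4 = 85

85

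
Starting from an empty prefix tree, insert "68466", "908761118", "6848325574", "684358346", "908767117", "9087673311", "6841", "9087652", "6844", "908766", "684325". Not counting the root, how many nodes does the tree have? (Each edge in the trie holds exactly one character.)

42

For each word, the new-node count is its length minus the longest prefix already in the trie:
  "68466" → 5 new (6, 8, 4, 6, 6)
  "908761118" → 9 new (9, 0, 8, 7, 6, 1, 1, 1, 8)
  "6848325574" → prefix "684" already present; 7 new (8, 3, 2, 5, 5, 7, 4)
  "684358346" → prefix "684" already present; 6 new (3, 5, 8, 3, 4, 6)
  "908767117" → prefix "90876" already present; 4 new (7, 1, 1, 7)
  "9087673311" → prefix "908767" already present; 4 new (3, 3, 1, 1)
  "6841" → prefix "684" already present; 1 new (1)
  "9087652" → prefix "90876" already present; 2 new (5, 2)
  "6844" → prefix "684" already present; 1 new (4)
  "908766" → prefix "90876" already present; 1 new (6)
  "684325" → prefix "6843" already present; 2 new (2, 5)
Total nodes = 5 + 9 + 7 + 6 + 4 + 4 + 1 + 2 + 1 + 1 + 2 = 42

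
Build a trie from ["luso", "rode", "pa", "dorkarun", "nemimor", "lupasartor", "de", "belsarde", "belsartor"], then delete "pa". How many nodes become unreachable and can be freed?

2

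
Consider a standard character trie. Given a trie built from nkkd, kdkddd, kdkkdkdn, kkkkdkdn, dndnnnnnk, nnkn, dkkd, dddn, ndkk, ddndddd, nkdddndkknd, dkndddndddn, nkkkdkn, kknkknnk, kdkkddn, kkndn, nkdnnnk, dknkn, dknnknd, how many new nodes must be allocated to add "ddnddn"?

1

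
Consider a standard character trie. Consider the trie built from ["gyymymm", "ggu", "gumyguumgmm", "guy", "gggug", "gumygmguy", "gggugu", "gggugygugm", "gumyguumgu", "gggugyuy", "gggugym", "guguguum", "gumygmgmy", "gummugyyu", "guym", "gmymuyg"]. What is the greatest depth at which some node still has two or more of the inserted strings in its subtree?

9

Look for the deepest trie node that still has at least two words in its subtree.
e.g. "gumyguumgmm" and "gumyguumgu" share the prefix "gumyguumg" of length 9; no pair shares a longer one.
Longest shared-prefix length: 9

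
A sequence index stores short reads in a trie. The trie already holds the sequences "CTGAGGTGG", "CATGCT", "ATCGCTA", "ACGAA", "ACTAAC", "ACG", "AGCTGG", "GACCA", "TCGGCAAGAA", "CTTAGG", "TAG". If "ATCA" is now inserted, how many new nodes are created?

1

"ATC" is already a path in the trie; the remaining "A" must be added.
Each of the 1 remaining characters creates one node.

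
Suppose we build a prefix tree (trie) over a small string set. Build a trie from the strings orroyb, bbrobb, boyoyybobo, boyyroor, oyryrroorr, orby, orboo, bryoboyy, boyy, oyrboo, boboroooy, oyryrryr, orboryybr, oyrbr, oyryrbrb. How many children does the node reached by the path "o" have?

The children of the "o" node are the distinct next characters among strings starting with "o".
Distinct next characters after "o": r, y.
That node has 2 child edges.

2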